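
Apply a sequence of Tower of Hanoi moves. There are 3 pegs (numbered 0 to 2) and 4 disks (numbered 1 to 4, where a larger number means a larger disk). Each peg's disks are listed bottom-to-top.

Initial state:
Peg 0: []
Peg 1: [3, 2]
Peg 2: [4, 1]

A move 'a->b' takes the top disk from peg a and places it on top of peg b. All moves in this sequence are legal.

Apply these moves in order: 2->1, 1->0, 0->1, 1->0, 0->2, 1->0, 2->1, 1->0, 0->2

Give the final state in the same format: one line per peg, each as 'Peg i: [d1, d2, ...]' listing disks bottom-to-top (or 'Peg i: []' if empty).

After move 1 (2->1):
Peg 0: []
Peg 1: [3, 2, 1]
Peg 2: [4]

After move 2 (1->0):
Peg 0: [1]
Peg 1: [3, 2]
Peg 2: [4]

After move 3 (0->1):
Peg 0: []
Peg 1: [3, 2, 1]
Peg 2: [4]

After move 4 (1->0):
Peg 0: [1]
Peg 1: [3, 2]
Peg 2: [4]

After move 5 (0->2):
Peg 0: []
Peg 1: [3, 2]
Peg 2: [4, 1]

After move 6 (1->0):
Peg 0: [2]
Peg 1: [3]
Peg 2: [4, 1]

After move 7 (2->1):
Peg 0: [2]
Peg 1: [3, 1]
Peg 2: [4]

After move 8 (1->0):
Peg 0: [2, 1]
Peg 1: [3]
Peg 2: [4]

After move 9 (0->2):
Peg 0: [2]
Peg 1: [3]
Peg 2: [4, 1]

Answer: Peg 0: [2]
Peg 1: [3]
Peg 2: [4, 1]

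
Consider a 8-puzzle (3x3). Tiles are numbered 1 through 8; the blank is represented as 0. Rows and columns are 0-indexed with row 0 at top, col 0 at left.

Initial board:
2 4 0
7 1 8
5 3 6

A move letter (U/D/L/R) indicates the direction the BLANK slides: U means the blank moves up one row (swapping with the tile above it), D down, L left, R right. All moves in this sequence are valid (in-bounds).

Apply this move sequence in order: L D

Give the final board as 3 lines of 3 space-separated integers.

After move 1 (L):
2 0 4
7 1 8
5 3 6

After move 2 (D):
2 1 4
7 0 8
5 3 6

Answer: 2 1 4
7 0 8
5 3 6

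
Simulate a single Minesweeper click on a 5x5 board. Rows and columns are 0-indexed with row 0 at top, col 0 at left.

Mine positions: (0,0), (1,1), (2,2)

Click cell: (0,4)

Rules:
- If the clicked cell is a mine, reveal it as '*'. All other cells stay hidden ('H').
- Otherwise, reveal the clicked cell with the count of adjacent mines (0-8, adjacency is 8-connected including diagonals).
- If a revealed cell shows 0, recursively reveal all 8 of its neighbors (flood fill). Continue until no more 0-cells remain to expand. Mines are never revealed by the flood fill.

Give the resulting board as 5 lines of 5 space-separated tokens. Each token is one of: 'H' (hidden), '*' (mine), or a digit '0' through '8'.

H H 1 0 0
H H 2 1 0
1 2 H 1 0
0 1 1 1 0
0 0 0 0 0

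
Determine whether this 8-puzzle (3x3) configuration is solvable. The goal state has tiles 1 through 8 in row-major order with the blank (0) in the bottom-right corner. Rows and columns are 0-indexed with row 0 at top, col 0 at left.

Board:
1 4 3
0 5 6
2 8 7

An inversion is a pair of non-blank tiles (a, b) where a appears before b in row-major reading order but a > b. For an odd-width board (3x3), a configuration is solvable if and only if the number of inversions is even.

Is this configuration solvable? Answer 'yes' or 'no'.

Answer: yes

Derivation:
Inversions (pairs i<j in row-major order where tile[i] > tile[j] > 0): 6
6 is even, so the puzzle is solvable.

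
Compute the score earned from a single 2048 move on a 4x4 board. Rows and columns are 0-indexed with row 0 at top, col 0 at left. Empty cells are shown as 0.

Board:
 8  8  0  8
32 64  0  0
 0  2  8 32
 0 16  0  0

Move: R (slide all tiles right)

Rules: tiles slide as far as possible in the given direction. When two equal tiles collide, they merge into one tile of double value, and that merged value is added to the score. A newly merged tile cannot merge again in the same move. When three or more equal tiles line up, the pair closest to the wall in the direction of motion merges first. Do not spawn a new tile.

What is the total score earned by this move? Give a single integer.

Answer: 16

Derivation:
Slide right:
row 0: [8, 8, 0, 8] -> [0, 0, 8, 16]  score +16 (running 16)
row 1: [32, 64, 0, 0] -> [0, 0, 32, 64]  score +0 (running 16)
row 2: [0, 2, 8, 32] -> [0, 2, 8, 32]  score +0 (running 16)
row 3: [0, 16, 0, 0] -> [0, 0, 0, 16]  score +0 (running 16)
Board after move:
 0  0  8 16
 0  0 32 64
 0  2  8 32
 0  0  0 16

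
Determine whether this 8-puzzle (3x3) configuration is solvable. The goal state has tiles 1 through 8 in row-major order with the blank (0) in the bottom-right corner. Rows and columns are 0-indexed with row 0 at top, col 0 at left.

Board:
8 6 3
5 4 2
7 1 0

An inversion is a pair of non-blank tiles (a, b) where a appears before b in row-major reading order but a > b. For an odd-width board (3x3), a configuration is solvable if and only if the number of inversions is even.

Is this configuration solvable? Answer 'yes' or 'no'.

Inversions (pairs i<j in row-major order where tile[i] > tile[j] > 0): 21
21 is odd, so the puzzle is not solvable.

Answer: no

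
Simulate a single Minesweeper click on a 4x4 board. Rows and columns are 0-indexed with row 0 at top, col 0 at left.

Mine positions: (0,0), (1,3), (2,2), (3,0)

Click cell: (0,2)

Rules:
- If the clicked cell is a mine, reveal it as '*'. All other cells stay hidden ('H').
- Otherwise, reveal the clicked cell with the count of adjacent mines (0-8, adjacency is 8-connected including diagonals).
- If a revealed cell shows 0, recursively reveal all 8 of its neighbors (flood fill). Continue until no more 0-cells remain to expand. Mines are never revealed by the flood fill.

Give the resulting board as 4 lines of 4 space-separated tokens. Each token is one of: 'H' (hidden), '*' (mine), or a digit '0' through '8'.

H H 1 H
H H H H
H H H H
H H H H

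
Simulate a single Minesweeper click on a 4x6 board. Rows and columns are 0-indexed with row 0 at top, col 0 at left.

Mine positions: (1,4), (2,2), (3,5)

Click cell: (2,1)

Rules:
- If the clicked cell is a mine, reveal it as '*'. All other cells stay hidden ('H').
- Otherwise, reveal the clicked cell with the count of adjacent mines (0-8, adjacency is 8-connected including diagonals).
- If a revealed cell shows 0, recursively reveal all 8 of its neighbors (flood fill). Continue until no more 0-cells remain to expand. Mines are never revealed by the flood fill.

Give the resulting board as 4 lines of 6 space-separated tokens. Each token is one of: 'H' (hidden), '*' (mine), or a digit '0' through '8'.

H H H H H H
H H H H H H
H 1 H H H H
H H H H H H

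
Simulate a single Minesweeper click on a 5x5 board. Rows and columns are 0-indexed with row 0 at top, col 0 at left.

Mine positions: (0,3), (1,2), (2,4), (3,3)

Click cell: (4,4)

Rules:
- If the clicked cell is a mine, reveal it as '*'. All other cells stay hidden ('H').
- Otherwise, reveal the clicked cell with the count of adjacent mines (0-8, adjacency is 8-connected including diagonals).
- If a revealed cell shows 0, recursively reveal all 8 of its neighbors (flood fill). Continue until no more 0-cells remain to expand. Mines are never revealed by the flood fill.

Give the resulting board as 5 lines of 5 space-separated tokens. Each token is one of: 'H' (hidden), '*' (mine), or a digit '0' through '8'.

H H H H H
H H H H H
H H H H H
H H H H H
H H H H 1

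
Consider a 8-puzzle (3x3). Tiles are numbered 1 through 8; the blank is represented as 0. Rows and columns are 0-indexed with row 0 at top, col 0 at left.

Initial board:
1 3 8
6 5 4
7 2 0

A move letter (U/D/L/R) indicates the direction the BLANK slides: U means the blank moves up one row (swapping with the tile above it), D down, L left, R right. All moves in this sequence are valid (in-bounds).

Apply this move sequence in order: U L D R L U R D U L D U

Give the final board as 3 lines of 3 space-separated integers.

After move 1 (U):
1 3 8
6 5 0
7 2 4

After move 2 (L):
1 3 8
6 0 5
7 2 4

After move 3 (D):
1 3 8
6 2 5
7 0 4

After move 4 (R):
1 3 8
6 2 5
7 4 0

After move 5 (L):
1 3 8
6 2 5
7 0 4

After move 6 (U):
1 3 8
6 0 5
7 2 4

After move 7 (R):
1 3 8
6 5 0
7 2 4

After move 8 (D):
1 3 8
6 5 4
7 2 0

After move 9 (U):
1 3 8
6 5 0
7 2 4

After move 10 (L):
1 3 8
6 0 5
7 2 4

After move 11 (D):
1 3 8
6 2 5
7 0 4

After move 12 (U):
1 3 8
6 0 5
7 2 4

Answer: 1 3 8
6 0 5
7 2 4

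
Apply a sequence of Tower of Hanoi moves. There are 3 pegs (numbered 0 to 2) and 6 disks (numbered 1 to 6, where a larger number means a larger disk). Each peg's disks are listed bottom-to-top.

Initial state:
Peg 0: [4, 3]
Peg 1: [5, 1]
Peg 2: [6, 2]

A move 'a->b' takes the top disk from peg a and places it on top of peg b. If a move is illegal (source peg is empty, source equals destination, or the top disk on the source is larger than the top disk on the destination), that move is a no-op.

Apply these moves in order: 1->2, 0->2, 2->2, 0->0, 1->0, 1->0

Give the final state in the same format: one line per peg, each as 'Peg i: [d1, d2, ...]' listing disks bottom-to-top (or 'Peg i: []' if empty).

After move 1 (1->2):
Peg 0: [4, 3]
Peg 1: [5]
Peg 2: [6, 2, 1]

After move 2 (0->2):
Peg 0: [4, 3]
Peg 1: [5]
Peg 2: [6, 2, 1]

After move 3 (2->2):
Peg 0: [4, 3]
Peg 1: [5]
Peg 2: [6, 2, 1]

After move 4 (0->0):
Peg 0: [4, 3]
Peg 1: [5]
Peg 2: [6, 2, 1]

After move 5 (1->0):
Peg 0: [4, 3]
Peg 1: [5]
Peg 2: [6, 2, 1]

After move 6 (1->0):
Peg 0: [4, 3]
Peg 1: [5]
Peg 2: [6, 2, 1]

Answer: Peg 0: [4, 3]
Peg 1: [5]
Peg 2: [6, 2, 1]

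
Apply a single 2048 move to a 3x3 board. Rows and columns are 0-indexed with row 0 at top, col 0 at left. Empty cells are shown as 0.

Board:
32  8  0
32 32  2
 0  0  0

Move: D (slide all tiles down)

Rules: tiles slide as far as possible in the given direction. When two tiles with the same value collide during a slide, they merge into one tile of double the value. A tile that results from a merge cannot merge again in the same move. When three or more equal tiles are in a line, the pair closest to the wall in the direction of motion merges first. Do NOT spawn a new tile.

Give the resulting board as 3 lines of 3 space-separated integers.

Slide down:
col 0: [32, 32, 0] -> [0, 0, 64]
col 1: [8, 32, 0] -> [0, 8, 32]
col 2: [0, 2, 0] -> [0, 0, 2]

Answer:  0  0  0
 0  8  0
64 32  2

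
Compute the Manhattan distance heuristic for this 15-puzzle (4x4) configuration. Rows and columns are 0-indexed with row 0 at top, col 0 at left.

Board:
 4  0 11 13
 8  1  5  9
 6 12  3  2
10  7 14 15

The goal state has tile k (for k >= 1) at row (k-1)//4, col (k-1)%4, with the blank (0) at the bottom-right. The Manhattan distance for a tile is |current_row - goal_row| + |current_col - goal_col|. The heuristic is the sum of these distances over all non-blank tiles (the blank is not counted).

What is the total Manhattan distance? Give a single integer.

Tile 4: at (0,0), goal (0,3), distance |0-0|+|0-3| = 3
Tile 11: at (0,2), goal (2,2), distance |0-2|+|2-2| = 2
Tile 13: at (0,3), goal (3,0), distance |0-3|+|3-0| = 6
Tile 8: at (1,0), goal (1,3), distance |1-1|+|0-3| = 3
Tile 1: at (1,1), goal (0,0), distance |1-0|+|1-0| = 2
Tile 5: at (1,2), goal (1,0), distance |1-1|+|2-0| = 2
Tile 9: at (1,3), goal (2,0), distance |1-2|+|3-0| = 4
Tile 6: at (2,0), goal (1,1), distance |2-1|+|0-1| = 2
Tile 12: at (2,1), goal (2,3), distance |2-2|+|1-3| = 2
Tile 3: at (2,2), goal (0,2), distance |2-0|+|2-2| = 2
Tile 2: at (2,3), goal (0,1), distance |2-0|+|3-1| = 4
Tile 10: at (3,0), goal (2,1), distance |3-2|+|0-1| = 2
Tile 7: at (3,1), goal (1,2), distance |3-1|+|1-2| = 3
Tile 14: at (3,2), goal (3,1), distance |3-3|+|2-1| = 1
Tile 15: at (3,3), goal (3,2), distance |3-3|+|3-2| = 1
Sum: 3 + 2 + 6 + 3 + 2 + 2 + 4 + 2 + 2 + 2 + 4 + 2 + 3 + 1 + 1 = 39

Answer: 39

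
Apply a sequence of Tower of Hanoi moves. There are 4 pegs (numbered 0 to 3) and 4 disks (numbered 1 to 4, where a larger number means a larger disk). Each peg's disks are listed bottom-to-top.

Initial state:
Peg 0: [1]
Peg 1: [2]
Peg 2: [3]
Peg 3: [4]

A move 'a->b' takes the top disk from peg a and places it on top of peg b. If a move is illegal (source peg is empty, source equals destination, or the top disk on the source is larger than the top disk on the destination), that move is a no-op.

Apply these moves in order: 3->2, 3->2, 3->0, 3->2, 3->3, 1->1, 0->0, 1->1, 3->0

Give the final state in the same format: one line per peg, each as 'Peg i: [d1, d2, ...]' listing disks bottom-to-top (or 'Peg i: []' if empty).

After move 1 (3->2):
Peg 0: [1]
Peg 1: [2]
Peg 2: [3]
Peg 3: [4]

After move 2 (3->2):
Peg 0: [1]
Peg 1: [2]
Peg 2: [3]
Peg 3: [4]

After move 3 (3->0):
Peg 0: [1]
Peg 1: [2]
Peg 2: [3]
Peg 3: [4]

After move 4 (3->2):
Peg 0: [1]
Peg 1: [2]
Peg 2: [3]
Peg 3: [4]

After move 5 (3->3):
Peg 0: [1]
Peg 1: [2]
Peg 2: [3]
Peg 3: [4]

After move 6 (1->1):
Peg 0: [1]
Peg 1: [2]
Peg 2: [3]
Peg 3: [4]

After move 7 (0->0):
Peg 0: [1]
Peg 1: [2]
Peg 2: [3]
Peg 3: [4]

After move 8 (1->1):
Peg 0: [1]
Peg 1: [2]
Peg 2: [3]
Peg 3: [4]

After move 9 (3->0):
Peg 0: [1]
Peg 1: [2]
Peg 2: [3]
Peg 3: [4]

Answer: Peg 0: [1]
Peg 1: [2]
Peg 2: [3]
Peg 3: [4]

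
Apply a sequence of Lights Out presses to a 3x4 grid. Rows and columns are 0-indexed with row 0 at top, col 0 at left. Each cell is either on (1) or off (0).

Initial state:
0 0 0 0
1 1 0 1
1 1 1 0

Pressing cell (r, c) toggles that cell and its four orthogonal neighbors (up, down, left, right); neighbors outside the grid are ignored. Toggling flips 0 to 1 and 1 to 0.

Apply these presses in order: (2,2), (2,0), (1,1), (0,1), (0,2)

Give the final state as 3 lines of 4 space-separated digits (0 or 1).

Answer: 1 1 0 1
1 1 1 1
0 0 0 1

Derivation:
After press 1 at (2,2):
0 0 0 0
1 1 1 1
1 0 0 1

After press 2 at (2,0):
0 0 0 0
0 1 1 1
0 1 0 1

After press 3 at (1,1):
0 1 0 0
1 0 0 1
0 0 0 1

After press 4 at (0,1):
1 0 1 0
1 1 0 1
0 0 0 1

After press 5 at (0,2):
1 1 0 1
1 1 1 1
0 0 0 1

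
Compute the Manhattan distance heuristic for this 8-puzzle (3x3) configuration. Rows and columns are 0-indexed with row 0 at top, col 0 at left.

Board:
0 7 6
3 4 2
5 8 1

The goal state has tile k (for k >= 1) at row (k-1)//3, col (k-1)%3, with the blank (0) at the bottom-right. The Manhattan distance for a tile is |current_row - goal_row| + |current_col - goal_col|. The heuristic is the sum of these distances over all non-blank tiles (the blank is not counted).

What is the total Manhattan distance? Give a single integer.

Tile 7: (0,1)->(2,0) = 3
Tile 6: (0,2)->(1,2) = 1
Tile 3: (1,0)->(0,2) = 3
Tile 4: (1,1)->(1,0) = 1
Tile 2: (1,2)->(0,1) = 2
Tile 5: (2,0)->(1,1) = 2
Tile 8: (2,1)->(2,1) = 0
Tile 1: (2,2)->(0,0) = 4
Sum: 3 + 1 + 3 + 1 + 2 + 2 + 0 + 4 = 16

Answer: 16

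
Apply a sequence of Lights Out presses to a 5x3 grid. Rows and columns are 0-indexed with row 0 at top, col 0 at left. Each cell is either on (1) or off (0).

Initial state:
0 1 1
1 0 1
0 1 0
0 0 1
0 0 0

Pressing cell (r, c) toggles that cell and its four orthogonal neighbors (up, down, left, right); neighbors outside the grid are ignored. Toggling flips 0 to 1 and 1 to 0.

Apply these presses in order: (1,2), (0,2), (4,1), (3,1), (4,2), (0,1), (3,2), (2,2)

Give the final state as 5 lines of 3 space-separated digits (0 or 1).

After press 1 at (1,2):
0 1 0
1 1 0
0 1 1
0 0 1
0 0 0

After press 2 at (0,2):
0 0 1
1 1 1
0 1 1
0 0 1
0 0 0

After press 3 at (4,1):
0 0 1
1 1 1
0 1 1
0 1 1
1 1 1

After press 4 at (3,1):
0 0 1
1 1 1
0 0 1
1 0 0
1 0 1

After press 5 at (4,2):
0 0 1
1 1 1
0 0 1
1 0 1
1 1 0

After press 6 at (0,1):
1 1 0
1 0 1
0 0 1
1 0 1
1 1 0

After press 7 at (3,2):
1 1 0
1 0 1
0 0 0
1 1 0
1 1 1

After press 8 at (2,2):
1 1 0
1 0 0
0 1 1
1 1 1
1 1 1

Answer: 1 1 0
1 0 0
0 1 1
1 1 1
1 1 1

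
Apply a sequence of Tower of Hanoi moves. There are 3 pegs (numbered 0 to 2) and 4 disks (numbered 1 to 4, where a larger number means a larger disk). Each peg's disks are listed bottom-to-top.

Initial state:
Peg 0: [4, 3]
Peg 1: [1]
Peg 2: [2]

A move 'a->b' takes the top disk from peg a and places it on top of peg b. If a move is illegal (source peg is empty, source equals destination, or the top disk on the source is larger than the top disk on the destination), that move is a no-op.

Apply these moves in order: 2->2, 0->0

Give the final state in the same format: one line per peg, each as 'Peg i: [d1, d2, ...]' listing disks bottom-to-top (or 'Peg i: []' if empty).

Answer: Peg 0: [4, 3]
Peg 1: [1]
Peg 2: [2]

Derivation:
After move 1 (2->2):
Peg 0: [4, 3]
Peg 1: [1]
Peg 2: [2]

After move 2 (0->0):
Peg 0: [4, 3]
Peg 1: [1]
Peg 2: [2]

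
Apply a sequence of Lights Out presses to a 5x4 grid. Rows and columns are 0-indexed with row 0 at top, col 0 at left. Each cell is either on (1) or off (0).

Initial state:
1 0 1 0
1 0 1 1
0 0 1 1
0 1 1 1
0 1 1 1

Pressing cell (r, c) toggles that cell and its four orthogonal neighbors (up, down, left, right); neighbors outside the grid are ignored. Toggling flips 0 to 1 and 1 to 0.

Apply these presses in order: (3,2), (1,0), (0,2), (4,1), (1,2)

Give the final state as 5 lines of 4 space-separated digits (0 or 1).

After press 1 at (3,2):
1 0 1 0
1 0 1 1
0 0 0 1
0 0 0 0
0 1 0 1

After press 2 at (1,0):
0 0 1 0
0 1 1 1
1 0 0 1
0 0 0 0
0 1 0 1

After press 3 at (0,2):
0 1 0 1
0 1 0 1
1 0 0 1
0 0 0 0
0 1 0 1

After press 4 at (4,1):
0 1 0 1
0 1 0 1
1 0 0 1
0 1 0 0
1 0 1 1

After press 5 at (1,2):
0 1 1 1
0 0 1 0
1 0 1 1
0 1 0 0
1 0 1 1

Answer: 0 1 1 1
0 0 1 0
1 0 1 1
0 1 0 0
1 0 1 1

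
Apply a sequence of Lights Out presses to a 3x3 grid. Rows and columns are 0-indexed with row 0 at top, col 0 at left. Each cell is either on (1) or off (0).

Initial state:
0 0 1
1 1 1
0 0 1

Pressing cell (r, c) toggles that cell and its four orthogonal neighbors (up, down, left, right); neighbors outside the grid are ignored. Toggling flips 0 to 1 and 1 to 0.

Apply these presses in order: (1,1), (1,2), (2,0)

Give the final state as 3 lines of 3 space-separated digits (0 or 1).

After press 1 at (1,1):
0 1 1
0 0 0
0 1 1

After press 2 at (1,2):
0 1 0
0 1 1
0 1 0

After press 3 at (2,0):
0 1 0
1 1 1
1 0 0

Answer: 0 1 0
1 1 1
1 0 0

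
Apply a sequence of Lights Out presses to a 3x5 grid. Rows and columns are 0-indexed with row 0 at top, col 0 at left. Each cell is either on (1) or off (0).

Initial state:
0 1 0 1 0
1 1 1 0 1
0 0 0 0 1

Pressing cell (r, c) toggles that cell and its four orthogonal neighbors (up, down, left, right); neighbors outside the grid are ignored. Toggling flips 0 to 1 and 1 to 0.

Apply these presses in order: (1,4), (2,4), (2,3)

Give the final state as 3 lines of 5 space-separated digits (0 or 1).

After press 1 at (1,4):
0 1 0 1 1
1 1 1 1 0
0 0 0 0 0

After press 2 at (2,4):
0 1 0 1 1
1 1 1 1 1
0 0 0 1 1

After press 3 at (2,3):
0 1 0 1 1
1 1 1 0 1
0 0 1 0 0

Answer: 0 1 0 1 1
1 1 1 0 1
0 0 1 0 0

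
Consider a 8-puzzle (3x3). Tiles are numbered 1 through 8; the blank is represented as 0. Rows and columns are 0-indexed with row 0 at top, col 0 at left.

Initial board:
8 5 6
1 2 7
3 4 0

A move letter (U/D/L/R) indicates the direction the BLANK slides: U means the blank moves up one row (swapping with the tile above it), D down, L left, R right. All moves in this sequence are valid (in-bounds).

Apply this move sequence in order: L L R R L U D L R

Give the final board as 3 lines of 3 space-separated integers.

Answer: 8 5 6
1 2 7
3 0 4

Derivation:
After move 1 (L):
8 5 6
1 2 7
3 0 4

After move 2 (L):
8 5 6
1 2 7
0 3 4

After move 3 (R):
8 5 6
1 2 7
3 0 4

After move 4 (R):
8 5 6
1 2 7
3 4 0

After move 5 (L):
8 5 6
1 2 7
3 0 4

After move 6 (U):
8 5 6
1 0 7
3 2 4

After move 7 (D):
8 5 6
1 2 7
3 0 4

After move 8 (L):
8 5 6
1 2 7
0 3 4

After move 9 (R):
8 5 6
1 2 7
3 0 4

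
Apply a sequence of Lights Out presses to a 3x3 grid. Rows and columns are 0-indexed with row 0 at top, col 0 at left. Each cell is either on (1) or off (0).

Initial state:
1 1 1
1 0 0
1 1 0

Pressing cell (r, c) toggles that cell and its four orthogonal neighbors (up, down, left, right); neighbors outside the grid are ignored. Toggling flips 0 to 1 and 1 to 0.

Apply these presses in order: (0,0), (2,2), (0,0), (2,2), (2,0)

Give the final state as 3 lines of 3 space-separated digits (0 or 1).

After press 1 at (0,0):
0 0 1
0 0 0
1 1 0

After press 2 at (2,2):
0 0 1
0 0 1
1 0 1

After press 3 at (0,0):
1 1 1
1 0 1
1 0 1

After press 4 at (2,2):
1 1 1
1 0 0
1 1 0

After press 5 at (2,0):
1 1 1
0 0 0
0 0 0

Answer: 1 1 1
0 0 0
0 0 0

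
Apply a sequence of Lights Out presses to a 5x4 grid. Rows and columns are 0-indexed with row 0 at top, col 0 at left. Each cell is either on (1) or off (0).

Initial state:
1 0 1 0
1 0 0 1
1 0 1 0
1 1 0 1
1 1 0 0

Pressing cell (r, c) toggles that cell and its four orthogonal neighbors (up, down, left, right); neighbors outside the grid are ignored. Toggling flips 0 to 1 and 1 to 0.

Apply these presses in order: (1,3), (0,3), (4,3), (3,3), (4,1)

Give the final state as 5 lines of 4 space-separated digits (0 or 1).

Answer: 1 0 0 0
1 0 1 1
1 0 1 0
1 0 1 1
0 0 0 0

Derivation:
After press 1 at (1,3):
1 0 1 1
1 0 1 0
1 0 1 1
1 1 0 1
1 1 0 0

After press 2 at (0,3):
1 0 0 0
1 0 1 1
1 0 1 1
1 1 0 1
1 1 0 0

After press 3 at (4,3):
1 0 0 0
1 0 1 1
1 0 1 1
1 1 0 0
1 1 1 1

After press 4 at (3,3):
1 0 0 0
1 0 1 1
1 0 1 0
1 1 1 1
1 1 1 0

After press 5 at (4,1):
1 0 0 0
1 0 1 1
1 0 1 0
1 0 1 1
0 0 0 0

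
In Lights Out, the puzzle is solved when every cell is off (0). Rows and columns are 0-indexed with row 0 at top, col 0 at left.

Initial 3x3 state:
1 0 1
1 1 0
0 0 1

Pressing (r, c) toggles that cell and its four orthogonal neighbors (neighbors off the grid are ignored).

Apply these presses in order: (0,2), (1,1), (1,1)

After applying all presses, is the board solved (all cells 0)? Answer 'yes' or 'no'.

Answer: no

Derivation:
After press 1 at (0,2):
1 1 0
1 1 1
0 0 1

After press 2 at (1,1):
1 0 0
0 0 0
0 1 1

After press 3 at (1,1):
1 1 0
1 1 1
0 0 1

Lights still on: 6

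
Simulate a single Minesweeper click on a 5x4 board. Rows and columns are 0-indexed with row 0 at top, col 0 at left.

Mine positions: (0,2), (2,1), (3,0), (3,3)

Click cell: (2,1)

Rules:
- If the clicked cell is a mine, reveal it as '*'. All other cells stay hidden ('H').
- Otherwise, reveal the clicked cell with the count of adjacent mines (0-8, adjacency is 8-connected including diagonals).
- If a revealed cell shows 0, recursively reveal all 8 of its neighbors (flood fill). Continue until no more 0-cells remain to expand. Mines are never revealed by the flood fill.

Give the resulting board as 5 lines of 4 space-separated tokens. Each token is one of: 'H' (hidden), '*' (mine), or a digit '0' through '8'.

H H H H
H H H H
H * H H
H H H H
H H H H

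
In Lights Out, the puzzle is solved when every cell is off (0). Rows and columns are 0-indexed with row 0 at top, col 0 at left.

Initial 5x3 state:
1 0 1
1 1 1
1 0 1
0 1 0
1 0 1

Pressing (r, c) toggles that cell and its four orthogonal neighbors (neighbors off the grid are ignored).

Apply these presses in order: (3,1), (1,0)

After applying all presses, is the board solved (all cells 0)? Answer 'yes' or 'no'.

After press 1 at (3,1):
1 0 1
1 1 1
1 1 1
1 0 1
1 1 1

After press 2 at (1,0):
0 0 1
0 0 1
0 1 1
1 0 1
1 1 1

Lights still on: 9

Answer: no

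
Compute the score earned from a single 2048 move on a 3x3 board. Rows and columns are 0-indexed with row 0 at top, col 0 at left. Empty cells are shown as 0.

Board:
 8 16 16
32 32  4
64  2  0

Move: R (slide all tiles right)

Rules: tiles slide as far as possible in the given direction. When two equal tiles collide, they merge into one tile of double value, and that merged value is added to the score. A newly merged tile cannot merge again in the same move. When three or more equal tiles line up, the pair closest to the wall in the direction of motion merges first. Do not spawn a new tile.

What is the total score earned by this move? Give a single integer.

Answer: 96

Derivation:
Slide right:
row 0: [8, 16, 16] -> [0, 8, 32]  score +32 (running 32)
row 1: [32, 32, 4] -> [0, 64, 4]  score +64 (running 96)
row 2: [64, 2, 0] -> [0, 64, 2]  score +0 (running 96)
Board after move:
 0  8 32
 0 64  4
 0 64  2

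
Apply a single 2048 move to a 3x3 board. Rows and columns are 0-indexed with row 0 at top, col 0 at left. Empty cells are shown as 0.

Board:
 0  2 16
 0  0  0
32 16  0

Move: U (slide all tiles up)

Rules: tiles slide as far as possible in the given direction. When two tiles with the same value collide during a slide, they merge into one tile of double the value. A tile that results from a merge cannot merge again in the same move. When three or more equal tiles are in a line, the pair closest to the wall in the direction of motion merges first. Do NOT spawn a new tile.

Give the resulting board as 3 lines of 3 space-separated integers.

Answer: 32  2 16
 0 16  0
 0  0  0

Derivation:
Slide up:
col 0: [0, 0, 32] -> [32, 0, 0]
col 1: [2, 0, 16] -> [2, 16, 0]
col 2: [16, 0, 0] -> [16, 0, 0]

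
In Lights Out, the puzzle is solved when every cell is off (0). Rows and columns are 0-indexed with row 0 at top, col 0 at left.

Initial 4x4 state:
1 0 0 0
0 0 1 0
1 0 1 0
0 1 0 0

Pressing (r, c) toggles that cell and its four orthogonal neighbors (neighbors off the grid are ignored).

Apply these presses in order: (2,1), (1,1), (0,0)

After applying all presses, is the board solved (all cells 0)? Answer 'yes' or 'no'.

Answer: yes

Derivation:
After press 1 at (2,1):
1 0 0 0
0 1 1 0
0 1 0 0
0 0 0 0

After press 2 at (1,1):
1 1 0 0
1 0 0 0
0 0 0 0
0 0 0 0

After press 3 at (0,0):
0 0 0 0
0 0 0 0
0 0 0 0
0 0 0 0

Lights still on: 0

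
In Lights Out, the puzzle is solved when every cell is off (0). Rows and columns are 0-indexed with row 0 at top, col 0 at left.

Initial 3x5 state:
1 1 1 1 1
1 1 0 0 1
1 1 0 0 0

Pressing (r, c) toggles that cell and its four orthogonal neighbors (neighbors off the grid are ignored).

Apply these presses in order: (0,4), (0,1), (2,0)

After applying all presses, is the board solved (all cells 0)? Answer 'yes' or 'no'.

After press 1 at (0,4):
1 1 1 0 0
1 1 0 0 0
1 1 0 0 0

After press 2 at (0,1):
0 0 0 0 0
1 0 0 0 0
1 1 0 0 0

After press 3 at (2,0):
0 0 0 0 0
0 0 0 0 0
0 0 0 0 0

Lights still on: 0

Answer: yes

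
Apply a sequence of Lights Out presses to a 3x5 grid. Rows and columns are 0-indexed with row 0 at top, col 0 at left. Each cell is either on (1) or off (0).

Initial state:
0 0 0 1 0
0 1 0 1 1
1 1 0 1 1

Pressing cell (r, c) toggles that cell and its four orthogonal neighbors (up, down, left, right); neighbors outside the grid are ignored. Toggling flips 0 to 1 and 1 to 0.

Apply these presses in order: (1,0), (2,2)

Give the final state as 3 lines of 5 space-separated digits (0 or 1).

After press 1 at (1,0):
1 0 0 1 0
1 0 0 1 1
0 1 0 1 1

After press 2 at (2,2):
1 0 0 1 0
1 0 1 1 1
0 0 1 0 1

Answer: 1 0 0 1 0
1 0 1 1 1
0 0 1 0 1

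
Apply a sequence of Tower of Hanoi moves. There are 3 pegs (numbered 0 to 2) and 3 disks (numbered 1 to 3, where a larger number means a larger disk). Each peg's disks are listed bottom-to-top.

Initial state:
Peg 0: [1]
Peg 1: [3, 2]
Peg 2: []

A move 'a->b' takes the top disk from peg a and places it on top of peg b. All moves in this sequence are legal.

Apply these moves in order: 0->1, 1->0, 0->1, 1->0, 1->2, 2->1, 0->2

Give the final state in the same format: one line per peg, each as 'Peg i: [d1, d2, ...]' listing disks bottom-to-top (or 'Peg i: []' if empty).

Answer: Peg 0: []
Peg 1: [3, 2]
Peg 2: [1]

Derivation:
After move 1 (0->1):
Peg 0: []
Peg 1: [3, 2, 1]
Peg 2: []

After move 2 (1->0):
Peg 0: [1]
Peg 1: [3, 2]
Peg 2: []

After move 3 (0->1):
Peg 0: []
Peg 1: [3, 2, 1]
Peg 2: []

After move 4 (1->0):
Peg 0: [1]
Peg 1: [3, 2]
Peg 2: []

After move 5 (1->2):
Peg 0: [1]
Peg 1: [3]
Peg 2: [2]

After move 6 (2->1):
Peg 0: [1]
Peg 1: [3, 2]
Peg 2: []

After move 7 (0->2):
Peg 0: []
Peg 1: [3, 2]
Peg 2: [1]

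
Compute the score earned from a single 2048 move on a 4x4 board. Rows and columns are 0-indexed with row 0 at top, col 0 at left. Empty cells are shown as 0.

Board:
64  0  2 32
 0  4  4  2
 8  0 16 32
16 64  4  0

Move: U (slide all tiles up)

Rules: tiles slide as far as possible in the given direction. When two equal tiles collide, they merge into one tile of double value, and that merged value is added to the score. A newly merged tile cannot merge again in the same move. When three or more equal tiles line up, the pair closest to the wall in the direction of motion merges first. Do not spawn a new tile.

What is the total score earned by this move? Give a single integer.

Slide up:
col 0: [64, 0, 8, 16] -> [64, 8, 16, 0]  score +0 (running 0)
col 1: [0, 4, 0, 64] -> [4, 64, 0, 0]  score +0 (running 0)
col 2: [2, 4, 16, 4] -> [2, 4, 16, 4]  score +0 (running 0)
col 3: [32, 2, 32, 0] -> [32, 2, 32, 0]  score +0 (running 0)
Board after move:
64  4  2 32
 8 64  4  2
16  0 16 32
 0  0  4  0

Answer: 0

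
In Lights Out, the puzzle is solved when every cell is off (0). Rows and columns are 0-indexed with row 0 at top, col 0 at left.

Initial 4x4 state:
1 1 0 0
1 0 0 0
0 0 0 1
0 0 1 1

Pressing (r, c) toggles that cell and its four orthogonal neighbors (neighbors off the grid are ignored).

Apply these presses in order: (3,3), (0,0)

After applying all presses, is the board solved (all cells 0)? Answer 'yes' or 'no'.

After press 1 at (3,3):
1 1 0 0
1 0 0 0
0 0 0 0
0 0 0 0

After press 2 at (0,0):
0 0 0 0
0 0 0 0
0 0 0 0
0 0 0 0

Lights still on: 0

Answer: yes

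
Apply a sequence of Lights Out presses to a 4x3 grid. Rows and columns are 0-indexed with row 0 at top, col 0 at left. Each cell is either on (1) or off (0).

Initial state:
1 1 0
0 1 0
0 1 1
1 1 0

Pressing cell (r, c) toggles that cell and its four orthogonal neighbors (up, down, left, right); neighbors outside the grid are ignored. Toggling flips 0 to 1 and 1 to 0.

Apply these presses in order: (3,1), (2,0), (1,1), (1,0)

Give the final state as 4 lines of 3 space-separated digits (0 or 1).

After press 1 at (3,1):
1 1 0
0 1 0
0 0 1
0 0 1

After press 2 at (2,0):
1 1 0
1 1 0
1 1 1
1 0 1

After press 3 at (1,1):
1 0 0
0 0 1
1 0 1
1 0 1

After press 4 at (1,0):
0 0 0
1 1 1
0 0 1
1 0 1

Answer: 0 0 0
1 1 1
0 0 1
1 0 1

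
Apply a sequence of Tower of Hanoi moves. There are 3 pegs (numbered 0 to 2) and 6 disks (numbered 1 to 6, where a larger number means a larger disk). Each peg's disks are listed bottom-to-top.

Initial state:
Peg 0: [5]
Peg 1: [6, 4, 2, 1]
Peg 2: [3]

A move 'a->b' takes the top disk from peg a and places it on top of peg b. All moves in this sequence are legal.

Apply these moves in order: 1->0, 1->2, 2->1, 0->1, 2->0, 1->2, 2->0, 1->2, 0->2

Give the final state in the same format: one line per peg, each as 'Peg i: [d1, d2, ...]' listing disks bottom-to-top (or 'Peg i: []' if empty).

Answer: Peg 0: [5, 3]
Peg 1: [6, 4]
Peg 2: [2, 1]

Derivation:
After move 1 (1->0):
Peg 0: [5, 1]
Peg 1: [6, 4, 2]
Peg 2: [3]

After move 2 (1->2):
Peg 0: [5, 1]
Peg 1: [6, 4]
Peg 2: [3, 2]

After move 3 (2->1):
Peg 0: [5, 1]
Peg 1: [6, 4, 2]
Peg 2: [3]

After move 4 (0->1):
Peg 0: [5]
Peg 1: [6, 4, 2, 1]
Peg 2: [3]

After move 5 (2->0):
Peg 0: [5, 3]
Peg 1: [6, 4, 2, 1]
Peg 2: []

After move 6 (1->2):
Peg 0: [5, 3]
Peg 1: [6, 4, 2]
Peg 2: [1]

After move 7 (2->0):
Peg 0: [5, 3, 1]
Peg 1: [6, 4, 2]
Peg 2: []

After move 8 (1->2):
Peg 0: [5, 3, 1]
Peg 1: [6, 4]
Peg 2: [2]

After move 9 (0->2):
Peg 0: [5, 3]
Peg 1: [6, 4]
Peg 2: [2, 1]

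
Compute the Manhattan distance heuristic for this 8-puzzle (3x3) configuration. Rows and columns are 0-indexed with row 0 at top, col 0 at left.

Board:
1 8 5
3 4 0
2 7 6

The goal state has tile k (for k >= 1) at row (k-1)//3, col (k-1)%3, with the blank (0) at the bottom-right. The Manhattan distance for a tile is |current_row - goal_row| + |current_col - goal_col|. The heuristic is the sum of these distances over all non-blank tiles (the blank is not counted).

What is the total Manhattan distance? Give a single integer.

Answer: 13

Derivation:
Tile 1: (0,0)->(0,0) = 0
Tile 8: (0,1)->(2,1) = 2
Tile 5: (0,2)->(1,1) = 2
Tile 3: (1,0)->(0,2) = 3
Tile 4: (1,1)->(1,0) = 1
Tile 2: (2,0)->(0,1) = 3
Tile 7: (2,1)->(2,0) = 1
Tile 6: (2,2)->(1,2) = 1
Sum: 0 + 2 + 2 + 3 + 1 + 3 + 1 + 1 = 13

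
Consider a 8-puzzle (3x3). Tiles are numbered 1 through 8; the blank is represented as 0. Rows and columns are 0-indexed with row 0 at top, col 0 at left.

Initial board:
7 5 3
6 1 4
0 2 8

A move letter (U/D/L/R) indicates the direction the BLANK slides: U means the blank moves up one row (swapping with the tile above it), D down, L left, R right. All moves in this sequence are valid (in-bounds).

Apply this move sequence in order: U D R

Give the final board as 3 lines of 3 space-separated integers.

After move 1 (U):
7 5 3
0 1 4
6 2 8

After move 2 (D):
7 5 3
6 1 4
0 2 8

After move 3 (R):
7 5 3
6 1 4
2 0 8

Answer: 7 5 3
6 1 4
2 0 8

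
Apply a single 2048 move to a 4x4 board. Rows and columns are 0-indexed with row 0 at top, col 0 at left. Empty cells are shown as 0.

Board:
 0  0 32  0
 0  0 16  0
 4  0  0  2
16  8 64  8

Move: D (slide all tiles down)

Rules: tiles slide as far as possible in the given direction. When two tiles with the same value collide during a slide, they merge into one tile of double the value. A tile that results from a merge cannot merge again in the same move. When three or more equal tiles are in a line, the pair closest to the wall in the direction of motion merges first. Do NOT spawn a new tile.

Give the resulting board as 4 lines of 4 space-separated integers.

Answer:  0  0  0  0
 0  0 32  0
 4  0 16  2
16  8 64  8

Derivation:
Slide down:
col 0: [0, 0, 4, 16] -> [0, 0, 4, 16]
col 1: [0, 0, 0, 8] -> [0, 0, 0, 8]
col 2: [32, 16, 0, 64] -> [0, 32, 16, 64]
col 3: [0, 0, 2, 8] -> [0, 0, 2, 8]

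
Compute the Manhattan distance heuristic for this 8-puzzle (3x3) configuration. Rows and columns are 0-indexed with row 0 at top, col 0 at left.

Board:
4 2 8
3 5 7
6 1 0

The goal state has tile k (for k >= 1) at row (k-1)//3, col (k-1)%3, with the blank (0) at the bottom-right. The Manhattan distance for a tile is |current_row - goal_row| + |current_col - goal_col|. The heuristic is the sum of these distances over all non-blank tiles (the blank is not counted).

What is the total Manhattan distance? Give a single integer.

Answer: 16

Derivation:
Tile 4: at (0,0), goal (1,0), distance |0-1|+|0-0| = 1
Tile 2: at (0,1), goal (0,1), distance |0-0|+|1-1| = 0
Tile 8: at (0,2), goal (2,1), distance |0-2|+|2-1| = 3
Tile 3: at (1,0), goal (0,2), distance |1-0|+|0-2| = 3
Tile 5: at (1,1), goal (1,1), distance |1-1|+|1-1| = 0
Tile 7: at (1,2), goal (2,0), distance |1-2|+|2-0| = 3
Tile 6: at (2,0), goal (1,2), distance |2-1|+|0-2| = 3
Tile 1: at (2,1), goal (0,0), distance |2-0|+|1-0| = 3
Sum: 1 + 0 + 3 + 3 + 0 + 3 + 3 + 3 = 16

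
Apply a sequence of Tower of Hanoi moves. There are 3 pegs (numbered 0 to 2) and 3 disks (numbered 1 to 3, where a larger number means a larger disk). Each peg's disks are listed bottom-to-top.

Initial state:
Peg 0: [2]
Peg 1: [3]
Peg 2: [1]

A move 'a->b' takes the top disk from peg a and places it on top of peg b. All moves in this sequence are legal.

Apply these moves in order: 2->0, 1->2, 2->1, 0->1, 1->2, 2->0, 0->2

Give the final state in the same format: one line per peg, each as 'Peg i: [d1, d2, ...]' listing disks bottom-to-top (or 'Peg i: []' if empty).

Answer: Peg 0: [2]
Peg 1: [3]
Peg 2: [1]

Derivation:
After move 1 (2->0):
Peg 0: [2, 1]
Peg 1: [3]
Peg 2: []

After move 2 (1->2):
Peg 0: [2, 1]
Peg 1: []
Peg 2: [3]

After move 3 (2->1):
Peg 0: [2, 1]
Peg 1: [3]
Peg 2: []

After move 4 (0->1):
Peg 0: [2]
Peg 1: [3, 1]
Peg 2: []

After move 5 (1->2):
Peg 0: [2]
Peg 1: [3]
Peg 2: [1]

After move 6 (2->0):
Peg 0: [2, 1]
Peg 1: [3]
Peg 2: []

After move 7 (0->2):
Peg 0: [2]
Peg 1: [3]
Peg 2: [1]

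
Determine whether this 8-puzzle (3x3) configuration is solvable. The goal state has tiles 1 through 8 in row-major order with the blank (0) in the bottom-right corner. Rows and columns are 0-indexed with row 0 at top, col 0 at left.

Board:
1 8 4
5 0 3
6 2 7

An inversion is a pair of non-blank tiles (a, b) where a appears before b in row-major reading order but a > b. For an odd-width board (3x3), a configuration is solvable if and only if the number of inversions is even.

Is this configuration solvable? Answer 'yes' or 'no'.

Answer: yes

Derivation:
Inversions (pairs i<j in row-major order where tile[i] > tile[j] > 0): 12
12 is even, so the puzzle is solvable.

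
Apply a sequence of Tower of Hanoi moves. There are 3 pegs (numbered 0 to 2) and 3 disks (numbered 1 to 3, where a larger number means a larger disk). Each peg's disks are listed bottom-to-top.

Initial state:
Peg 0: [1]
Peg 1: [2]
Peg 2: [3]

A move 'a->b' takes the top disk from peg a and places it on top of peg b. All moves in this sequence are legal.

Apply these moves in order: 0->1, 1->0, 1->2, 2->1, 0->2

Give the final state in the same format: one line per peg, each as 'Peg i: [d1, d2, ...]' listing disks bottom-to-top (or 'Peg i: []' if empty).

Answer: Peg 0: []
Peg 1: [2]
Peg 2: [3, 1]

Derivation:
After move 1 (0->1):
Peg 0: []
Peg 1: [2, 1]
Peg 2: [3]

After move 2 (1->0):
Peg 0: [1]
Peg 1: [2]
Peg 2: [3]

After move 3 (1->2):
Peg 0: [1]
Peg 1: []
Peg 2: [3, 2]

After move 4 (2->1):
Peg 0: [1]
Peg 1: [2]
Peg 2: [3]

After move 5 (0->2):
Peg 0: []
Peg 1: [2]
Peg 2: [3, 1]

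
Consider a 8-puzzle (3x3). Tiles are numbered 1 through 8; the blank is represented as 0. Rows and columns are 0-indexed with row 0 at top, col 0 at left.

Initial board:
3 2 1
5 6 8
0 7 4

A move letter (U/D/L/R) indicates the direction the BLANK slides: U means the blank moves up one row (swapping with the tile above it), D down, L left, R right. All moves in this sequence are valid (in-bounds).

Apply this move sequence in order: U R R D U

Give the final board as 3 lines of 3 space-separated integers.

Answer: 3 2 1
6 8 0
5 7 4

Derivation:
After move 1 (U):
3 2 1
0 6 8
5 7 4

After move 2 (R):
3 2 1
6 0 8
5 7 4

After move 3 (R):
3 2 1
6 8 0
5 7 4

After move 4 (D):
3 2 1
6 8 4
5 7 0

After move 5 (U):
3 2 1
6 8 0
5 7 4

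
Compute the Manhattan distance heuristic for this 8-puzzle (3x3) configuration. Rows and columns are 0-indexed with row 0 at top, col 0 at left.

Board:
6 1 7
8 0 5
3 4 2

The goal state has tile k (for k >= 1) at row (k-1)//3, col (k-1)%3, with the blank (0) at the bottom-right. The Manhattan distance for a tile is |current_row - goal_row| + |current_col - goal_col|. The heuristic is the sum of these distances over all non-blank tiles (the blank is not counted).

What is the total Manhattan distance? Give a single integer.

Tile 6: (0,0)->(1,2) = 3
Tile 1: (0,1)->(0,0) = 1
Tile 7: (0,2)->(2,0) = 4
Tile 8: (1,0)->(2,1) = 2
Tile 5: (1,2)->(1,1) = 1
Tile 3: (2,0)->(0,2) = 4
Tile 4: (2,1)->(1,0) = 2
Tile 2: (2,2)->(0,1) = 3
Sum: 3 + 1 + 4 + 2 + 1 + 4 + 2 + 3 = 20

Answer: 20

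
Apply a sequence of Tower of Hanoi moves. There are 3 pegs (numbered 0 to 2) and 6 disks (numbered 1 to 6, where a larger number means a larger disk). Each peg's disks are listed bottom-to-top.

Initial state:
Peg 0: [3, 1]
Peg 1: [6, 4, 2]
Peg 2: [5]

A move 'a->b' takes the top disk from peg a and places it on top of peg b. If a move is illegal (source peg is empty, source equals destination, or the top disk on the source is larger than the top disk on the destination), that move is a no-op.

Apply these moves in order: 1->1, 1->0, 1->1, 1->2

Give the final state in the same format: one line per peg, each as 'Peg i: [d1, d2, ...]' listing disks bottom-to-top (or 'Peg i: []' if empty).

After move 1 (1->1):
Peg 0: [3, 1]
Peg 1: [6, 4, 2]
Peg 2: [5]

After move 2 (1->0):
Peg 0: [3, 1]
Peg 1: [6, 4, 2]
Peg 2: [5]

After move 3 (1->1):
Peg 0: [3, 1]
Peg 1: [6, 4, 2]
Peg 2: [5]

After move 4 (1->2):
Peg 0: [3, 1]
Peg 1: [6, 4]
Peg 2: [5, 2]

Answer: Peg 0: [3, 1]
Peg 1: [6, 4]
Peg 2: [5, 2]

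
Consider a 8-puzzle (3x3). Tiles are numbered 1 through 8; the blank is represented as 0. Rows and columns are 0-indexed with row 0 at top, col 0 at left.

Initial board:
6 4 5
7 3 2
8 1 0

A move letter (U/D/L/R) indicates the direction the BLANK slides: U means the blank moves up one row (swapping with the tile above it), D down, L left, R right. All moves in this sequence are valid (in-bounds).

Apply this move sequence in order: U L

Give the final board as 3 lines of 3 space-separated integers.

Answer: 6 4 5
7 0 3
8 1 2

Derivation:
After move 1 (U):
6 4 5
7 3 0
8 1 2

After move 2 (L):
6 4 5
7 0 3
8 1 2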